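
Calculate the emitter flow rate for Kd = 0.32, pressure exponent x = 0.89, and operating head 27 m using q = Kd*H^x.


q = Kd * H^x = 0.32 * 27^0.89 = 0.32 * 18.789436

6.0126 L/h


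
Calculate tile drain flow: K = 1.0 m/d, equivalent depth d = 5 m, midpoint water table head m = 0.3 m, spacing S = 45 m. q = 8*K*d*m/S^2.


q = 8*K*d*m/S^2
q = 8*1.0*5*0.3/45^2
q = 12.0000 / 2025

0.0059 m/d


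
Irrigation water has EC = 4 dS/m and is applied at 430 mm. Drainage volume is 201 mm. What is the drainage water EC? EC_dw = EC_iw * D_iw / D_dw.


EC_dw = EC_iw * D_iw / D_dw
EC_dw = 4 * 430 / 201
EC_dw = 1720 / 201

8.5572 dS/m


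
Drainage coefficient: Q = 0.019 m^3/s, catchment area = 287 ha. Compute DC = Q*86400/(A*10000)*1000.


DC = Q * 86400 / (A * 10000) * 1000
DC = 0.019 * 86400 / (287 * 10000) * 1000
DC = 1641600.0000 / 2870000

0.5720 mm/day


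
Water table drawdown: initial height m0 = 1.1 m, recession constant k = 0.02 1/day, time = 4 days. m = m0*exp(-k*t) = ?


m = m0 * exp(-k*t)
m = 1.1 * exp(-0.02 * 4)
m = 1.1 * exp(-0.0800)

1.0154 m


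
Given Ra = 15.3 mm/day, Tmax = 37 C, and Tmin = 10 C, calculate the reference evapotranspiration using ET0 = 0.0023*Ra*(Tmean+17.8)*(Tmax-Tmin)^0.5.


Tmean = (Tmax + Tmin)/2 = (37 + 10)/2 = 23.5
ET0 = 0.0023 * 15.3 * (23.5 + 17.8) * sqrt(37 - 10)
ET0 = 0.0023 * 15.3 * 41.3 * 5.196152

7.5518 mm/day


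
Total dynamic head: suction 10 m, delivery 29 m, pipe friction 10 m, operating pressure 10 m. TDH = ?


TDH = Hs + Hd + hf + Hp = 10 + 29 + 10 + 10 = 59

59 m


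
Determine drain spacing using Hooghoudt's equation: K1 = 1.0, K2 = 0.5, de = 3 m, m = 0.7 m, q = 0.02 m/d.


S^2 = 8*K2*de*m/q + 4*K1*m^2/q
S^2 = 8*0.5*3*0.7/0.02 + 4*1.0*0.7^2/0.02
S = sqrt(518.0000)

22.7596 m


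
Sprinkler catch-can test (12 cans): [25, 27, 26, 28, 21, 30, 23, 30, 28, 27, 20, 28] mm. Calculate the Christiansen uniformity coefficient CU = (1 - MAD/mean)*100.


mean = 26.083333 mm
MAD = 2.569444 mm
CU = (1 - 2.569444/26.083333)*100

90.1491 %


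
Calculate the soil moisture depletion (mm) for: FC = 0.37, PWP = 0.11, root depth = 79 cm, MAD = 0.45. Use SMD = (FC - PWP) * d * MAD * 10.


SMD = (FC - PWP) * d * MAD * 10
SMD = (0.37 - 0.11) * 79 * 0.45 * 10
SMD = 0.2600 * 79 * 0.45 * 10

92.4300 mm


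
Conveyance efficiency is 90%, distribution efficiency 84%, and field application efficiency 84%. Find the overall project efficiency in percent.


Ec = 0.9, Eb = 0.84, Ea = 0.84
E = 0.9 * 0.84 * 0.84 * 100 = 63.5040%

63.5040 %


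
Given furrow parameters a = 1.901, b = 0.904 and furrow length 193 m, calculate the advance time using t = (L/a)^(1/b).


t = (L/a)^(1/b)
t = (193/1.901)^(1/0.904)
t = 101.525513^(1/0.904)

165.8299 min


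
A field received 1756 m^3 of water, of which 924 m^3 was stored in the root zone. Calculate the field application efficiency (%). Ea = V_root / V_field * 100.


Ea = V_root / V_field * 100 = 924 / 1756 * 100 = 52.6196%

52.6196 %


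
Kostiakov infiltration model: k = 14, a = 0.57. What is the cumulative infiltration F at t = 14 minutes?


F = k * t^a = 14 * 14^0.57
F = 14 * 4.500834

63.0117 mm


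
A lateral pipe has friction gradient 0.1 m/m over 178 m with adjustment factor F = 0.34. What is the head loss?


hf = J * L * F = 0.1 * 178 * 0.34 = 6.0520 m

6.0520 m


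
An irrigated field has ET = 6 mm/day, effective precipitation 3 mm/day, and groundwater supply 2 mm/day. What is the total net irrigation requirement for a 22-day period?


Daily deficit = ET - Pe - GW = 6 - 3 - 2 = 1 mm/day
NIR = 1 * 22 = 22 mm

22.0000 mm


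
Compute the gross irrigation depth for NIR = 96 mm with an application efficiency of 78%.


Ea = 78% = 0.78
GID = NIR / Ea = 96 / 0.78 = 123.0769 mm

123.0769 mm


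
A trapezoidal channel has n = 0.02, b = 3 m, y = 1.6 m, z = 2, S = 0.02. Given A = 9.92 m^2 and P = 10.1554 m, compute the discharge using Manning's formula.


R = A/P = 9.92/10.1554 = 0.976820
Q = (1/0.02) * 9.92 * 0.976820^(2/3) * 0.02^0.5

69.0568 m^3/s


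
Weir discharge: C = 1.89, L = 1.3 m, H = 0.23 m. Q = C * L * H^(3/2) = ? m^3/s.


Q = C * L * H^(3/2) = 1.89 * 1.3 * 0.23^1.5 = 1.89 * 1.3 * 0.110304

0.2710 m^3/s


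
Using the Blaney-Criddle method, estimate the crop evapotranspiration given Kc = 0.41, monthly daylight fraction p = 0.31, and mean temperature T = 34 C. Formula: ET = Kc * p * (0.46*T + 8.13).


ET = Kc * p * (0.46*T + 8.13)
ET = 0.41 * 0.31 * (0.46*34 + 8.13)
ET = 0.41 * 0.31 * 23.7700

3.0212 mm/day


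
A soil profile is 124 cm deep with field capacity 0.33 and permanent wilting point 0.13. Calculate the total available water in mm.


AWC = (FC - PWP) * d * 10
AWC = (0.33 - 0.13) * 124 * 10
AWC = 0.2000 * 124 * 10

248.0000 mm


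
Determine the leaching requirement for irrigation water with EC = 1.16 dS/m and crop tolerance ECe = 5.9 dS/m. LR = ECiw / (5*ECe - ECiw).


LR = ECiw / (5*ECe - ECiw)
LR = 1.16 / (5*5.9 - 1.16)
LR = 1.16 / 28.3400

0.0409


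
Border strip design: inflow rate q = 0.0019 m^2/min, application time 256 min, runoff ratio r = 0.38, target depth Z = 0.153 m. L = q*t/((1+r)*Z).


L = q*t/((1+r)*Z)
L = 0.0019*256/((1+0.38)*0.153)
L = 0.4864/0.21114

2.3037 m


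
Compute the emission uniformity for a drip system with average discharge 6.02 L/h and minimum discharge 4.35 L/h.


EU = (q_min/q_avg)*100 = (4.35/6.02)*100 = 72.2591%

72.2591 %


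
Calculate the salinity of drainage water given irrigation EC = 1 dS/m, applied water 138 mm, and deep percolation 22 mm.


EC_dw = EC_iw * D_iw / D_dw
EC_dw = 1 * 138 / 22
EC_dw = 138 / 22

6.2727 dS/m


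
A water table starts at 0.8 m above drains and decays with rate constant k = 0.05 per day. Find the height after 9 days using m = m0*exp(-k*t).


m = m0 * exp(-k*t)
m = 0.8 * exp(-0.05 * 9)
m = 0.8 * exp(-0.4500)

0.5101 m


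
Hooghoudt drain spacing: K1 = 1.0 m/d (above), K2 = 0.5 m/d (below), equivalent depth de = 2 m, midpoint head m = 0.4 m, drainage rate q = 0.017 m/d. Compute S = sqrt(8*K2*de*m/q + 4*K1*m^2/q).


S^2 = 8*K2*de*m/q + 4*K1*m^2/q
S^2 = 8*0.5*2*0.4/0.017 + 4*1.0*0.4^2/0.017
S = sqrt(225.8824)

15.0294 m


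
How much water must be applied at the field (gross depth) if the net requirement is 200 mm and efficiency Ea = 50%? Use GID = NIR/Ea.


Ea = 50% = 0.5
GID = NIR / Ea = 200 / 0.5 = 400.0000 mm

400.0000 mm


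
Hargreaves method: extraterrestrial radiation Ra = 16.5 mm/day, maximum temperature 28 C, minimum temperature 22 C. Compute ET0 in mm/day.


Tmean = (Tmax + Tmin)/2 = (28 + 22)/2 = 25.0
ET0 = 0.0023 * 16.5 * (25.0 + 17.8) * sqrt(28 - 22)
ET0 = 0.0023 * 16.5 * 42.8 * 2.449490

3.9786 mm/day


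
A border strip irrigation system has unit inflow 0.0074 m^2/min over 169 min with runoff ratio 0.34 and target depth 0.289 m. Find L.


L = q*t/((1+r)*Z)
L = 0.0074*169/((1+0.34)*0.289)
L = 1.2506/0.38726

3.2294 m


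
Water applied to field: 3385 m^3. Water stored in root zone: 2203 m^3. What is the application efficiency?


Ea = V_root / V_field * 100 = 2203 / 3385 * 100 = 65.0812%

65.0812 %


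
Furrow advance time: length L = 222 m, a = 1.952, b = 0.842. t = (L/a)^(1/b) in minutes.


t = (L/a)^(1/b)
t = (222/1.952)^(1/0.842)
t = 113.729508^(1/0.842)

276.4742 min


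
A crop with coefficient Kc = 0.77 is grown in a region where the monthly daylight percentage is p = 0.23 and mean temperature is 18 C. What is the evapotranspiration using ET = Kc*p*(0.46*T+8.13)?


ET = Kc * p * (0.46*T + 8.13)
ET = 0.77 * 0.23 * (0.46*18 + 8.13)
ET = 0.77 * 0.23 * 16.4100

2.9062 mm/day


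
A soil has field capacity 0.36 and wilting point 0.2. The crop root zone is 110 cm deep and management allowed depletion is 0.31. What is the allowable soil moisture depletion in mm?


SMD = (FC - PWP) * d * MAD * 10
SMD = (0.36 - 0.2) * 110 * 0.31 * 10
SMD = 0.1600 * 110 * 0.31 * 10

54.5600 mm


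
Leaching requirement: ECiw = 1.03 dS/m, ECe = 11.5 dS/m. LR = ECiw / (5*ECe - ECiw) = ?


LR = ECiw / (5*ECe - ECiw)
LR = 1.03 / (5*11.5 - 1.03)
LR = 1.03 / 56.4700

0.0182


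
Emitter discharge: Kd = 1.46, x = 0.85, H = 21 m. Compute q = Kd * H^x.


q = Kd * H^x = 1.46 * 21^0.85 = 1.46 * 13.301065

19.4196 L/h


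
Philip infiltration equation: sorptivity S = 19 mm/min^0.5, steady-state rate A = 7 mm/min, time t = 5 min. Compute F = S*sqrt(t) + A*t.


F = S*sqrt(t) + A*t
F = 19*sqrt(5) + 7*5
F = 19*2.236068 + 35

77.4853 mm


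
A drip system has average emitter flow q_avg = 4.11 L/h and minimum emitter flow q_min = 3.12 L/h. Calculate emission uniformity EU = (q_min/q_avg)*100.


EU = (q_min/q_avg)*100 = (3.12/4.11)*100 = 75.9124%

75.9124 %


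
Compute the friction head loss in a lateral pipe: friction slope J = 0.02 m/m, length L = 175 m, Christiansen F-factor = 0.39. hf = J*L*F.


hf = J * L * F = 0.02 * 175 * 0.39 = 1.3650 m

1.3650 m


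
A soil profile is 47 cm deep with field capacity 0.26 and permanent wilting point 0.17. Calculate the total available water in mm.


AWC = (FC - PWP) * d * 10
AWC = (0.26 - 0.17) * 47 * 10
AWC = 0.0900 * 47 * 10

42.3000 mm


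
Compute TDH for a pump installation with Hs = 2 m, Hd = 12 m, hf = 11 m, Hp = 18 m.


TDH = Hs + Hd + hf + Hp = 2 + 12 + 11 + 18 = 43

43 m


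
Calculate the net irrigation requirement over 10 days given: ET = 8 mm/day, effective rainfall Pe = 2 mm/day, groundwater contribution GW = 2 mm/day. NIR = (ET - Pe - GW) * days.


Daily deficit = ET - Pe - GW = 8 - 2 - 2 = 4 mm/day
NIR = 4 * 10 = 40 mm

40.0000 mm


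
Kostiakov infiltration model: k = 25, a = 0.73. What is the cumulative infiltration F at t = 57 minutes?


F = k * t^a = 25 * 57^0.73
F = 25 * 19.133246

478.3311 mm


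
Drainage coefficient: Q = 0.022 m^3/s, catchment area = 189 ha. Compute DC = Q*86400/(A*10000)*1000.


DC = Q * 86400 / (A * 10000) * 1000
DC = 0.022 * 86400 / (189 * 10000) * 1000
DC = 1900800.0000 / 1890000

1.0057 mm/day


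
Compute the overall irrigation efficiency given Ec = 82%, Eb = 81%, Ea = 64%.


Ec = 0.82, Eb = 0.81, Ea = 0.64
E = 0.82 * 0.81 * 0.64 * 100 = 42.5088%

42.5088 %


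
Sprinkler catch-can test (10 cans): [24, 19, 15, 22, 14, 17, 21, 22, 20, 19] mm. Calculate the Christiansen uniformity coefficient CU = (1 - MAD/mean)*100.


mean = 19.300000 mm
MAD = 2.500000 mm
CU = (1 - 2.500000/19.300000)*100

87.0466 %


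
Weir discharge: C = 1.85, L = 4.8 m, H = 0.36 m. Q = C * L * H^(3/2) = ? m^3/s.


Q = C * L * H^(3/2) = 1.85 * 4.8 * 0.36^1.5 = 1.85 * 4.8 * 0.216000

1.9181 m^3/s


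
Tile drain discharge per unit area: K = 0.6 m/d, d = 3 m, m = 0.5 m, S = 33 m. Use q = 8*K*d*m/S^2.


q = 8*K*d*m/S^2
q = 8*0.6*3*0.5/33^2
q = 7.2000 / 1089

0.0066 m/d


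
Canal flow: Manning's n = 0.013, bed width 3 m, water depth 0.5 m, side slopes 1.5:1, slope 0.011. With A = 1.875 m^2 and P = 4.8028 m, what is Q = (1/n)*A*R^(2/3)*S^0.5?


R = A/P = 1.875/4.8028 = 0.390397
Q = (1/0.013) * 1.875 * 0.390397^(2/3) * 0.011^0.5

8.0803 m^3/s


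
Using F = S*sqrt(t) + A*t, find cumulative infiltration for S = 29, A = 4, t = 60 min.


F = S*sqrt(t) + A*t
F = 29*sqrt(60) + 4*60
F = 29*7.745967 + 240

464.6330 mm


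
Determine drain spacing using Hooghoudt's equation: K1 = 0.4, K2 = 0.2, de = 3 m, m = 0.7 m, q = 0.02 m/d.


S^2 = 8*K2*de*m/q + 4*K1*m^2/q
S^2 = 8*0.2*3*0.7/0.02 + 4*0.4*0.7^2/0.02
S = sqrt(207.2000)

14.3944 m


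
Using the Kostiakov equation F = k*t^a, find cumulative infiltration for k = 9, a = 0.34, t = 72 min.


F = k * t^a = 9 * 72^0.34
F = 9 * 4.280486

38.5244 mm


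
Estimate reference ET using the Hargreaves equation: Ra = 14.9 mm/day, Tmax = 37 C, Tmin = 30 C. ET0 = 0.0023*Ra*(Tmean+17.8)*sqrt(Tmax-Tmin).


Tmean = (Tmax + Tmin)/2 = (37 + 30)/2 = 33.5
ET0 = 0.0023 * 14.9 * (33.5 + 17.8) * sqrt(37 - 30)
ET0 = 0.0023 * 14.9 * 51.3 * 2.645751

4.6514 mm/day


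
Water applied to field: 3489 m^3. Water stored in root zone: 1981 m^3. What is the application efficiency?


Ea = V_root / V_field * 100 = 1981 / 3489 * 100 = 56.7784%

56.7784 %


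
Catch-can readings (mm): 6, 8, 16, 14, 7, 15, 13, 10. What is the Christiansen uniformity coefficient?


mean = 11.125000 mm
MAD = 3.375000 mm
CU = (1 - 3.375000/11.125000)*100

69.6629 %


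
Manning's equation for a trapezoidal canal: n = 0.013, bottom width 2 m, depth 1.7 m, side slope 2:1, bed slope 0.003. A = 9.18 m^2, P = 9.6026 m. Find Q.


R = A/P = 9.18/9.6026 = 0.955991
Q = (1/0.013) * 9.18 * 0.955991^(2/3) * 0.003^0.5

37.5344 m^3/s


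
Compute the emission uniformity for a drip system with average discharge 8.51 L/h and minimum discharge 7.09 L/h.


EU = (q_min/q_avg)*100 = (7.09/8.51)*100 = 83.3137%

83.3137 %


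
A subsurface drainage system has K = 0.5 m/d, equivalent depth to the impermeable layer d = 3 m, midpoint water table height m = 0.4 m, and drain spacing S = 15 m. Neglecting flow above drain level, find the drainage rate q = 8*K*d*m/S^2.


q = 8*K*d*m/S^2
q = 8*0.5*3*0.4/15^2
q = 4.8000 / 225

0.0213 m/d


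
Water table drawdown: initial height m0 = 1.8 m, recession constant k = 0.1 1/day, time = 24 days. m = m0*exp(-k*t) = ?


m = m0 * exp(-k*t)
m = 1.8 * exp(-0.1 * 24)
m = 1.8 * exp(-2.4000)

0.1633 m


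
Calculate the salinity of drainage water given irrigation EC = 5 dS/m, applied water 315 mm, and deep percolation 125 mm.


EC_dw = EC_iw * D_iw / D_dw
EC_dw = 5 * 315 / 125
EC_dw = 1575 / 125

12.6000 dS/m


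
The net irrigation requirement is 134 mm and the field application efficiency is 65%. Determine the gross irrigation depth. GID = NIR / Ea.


Ea = 65% = 0.65
GID = NIR / Ea = 134 / 0.65 = 206.1538 mm

206.1538 mm


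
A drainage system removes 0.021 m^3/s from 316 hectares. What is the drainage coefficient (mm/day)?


DC = Q * 86400 / (A * 10000) * 1000
DC = 0.021 * 86400 / (316 * 10000) * 1000
DC = 1814400.0000 / 3160000

0.5742 mm/day


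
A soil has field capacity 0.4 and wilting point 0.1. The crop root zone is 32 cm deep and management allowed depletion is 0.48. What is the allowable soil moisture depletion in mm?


SMD = (FC - PWP) * d * MAD * 10
SMD = (0.4 - 0.1) * 32 * 0.48 * 10
SMD = 0.3000 * 32 * 0.48 * 10

46.0800 mm


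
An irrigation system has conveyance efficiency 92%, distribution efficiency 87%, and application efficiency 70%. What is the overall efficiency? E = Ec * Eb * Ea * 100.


Ec = 0.92, Eb = 0.87, Ea = 0.7
E = 0.92 * 0.87 * 0.7 * 100 = 56.0280%

56.0280 %


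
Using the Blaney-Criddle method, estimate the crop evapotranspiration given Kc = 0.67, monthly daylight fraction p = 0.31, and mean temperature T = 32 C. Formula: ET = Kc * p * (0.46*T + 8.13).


ET = Kc * p * (0.46*T + 8.13)
ET = 0.67 * 0.31 * (0.46*32 + 8.13)
ET = 0.67 * 0.31 * 22.8500

4.7459 mm/day


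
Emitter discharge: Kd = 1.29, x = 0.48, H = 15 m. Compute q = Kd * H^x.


q = Kd * H^x = 1.29 * 15^0.48 = 1.29 * 3.668798

4.7327 L/h


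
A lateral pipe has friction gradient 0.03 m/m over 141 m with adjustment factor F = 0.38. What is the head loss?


hf = J * L * F = 0.03 * 141 * 0.38 = 1.6074 m

1.6074 m


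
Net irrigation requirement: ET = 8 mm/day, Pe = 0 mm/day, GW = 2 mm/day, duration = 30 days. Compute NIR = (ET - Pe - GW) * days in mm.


Daily deficit = ET - Pe - GW = 8 - 0 - 2 = 6 mm/day
NIR = 6 * 30 = 180 mm

180.0000 mm


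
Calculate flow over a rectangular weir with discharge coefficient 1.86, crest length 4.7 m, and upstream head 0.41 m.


Q = C * L * H^(3/2) = 1.86 * 4.7 * 0.41^1.5 = 1.86 * 4.7 * 0.262528

2.2950 m^3/s


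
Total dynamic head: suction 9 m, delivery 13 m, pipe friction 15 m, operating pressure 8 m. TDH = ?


TDH = Hs + Hd + hf + Hp = 9 + 13 + 15 + 8 = 45

45 m


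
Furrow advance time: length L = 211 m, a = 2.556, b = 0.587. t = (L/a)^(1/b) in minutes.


t = (L/a)^(1/b)
t = (211/2.556)^(1/0.587)
t = 82.550861^(1/0.587)

1841.9754 min


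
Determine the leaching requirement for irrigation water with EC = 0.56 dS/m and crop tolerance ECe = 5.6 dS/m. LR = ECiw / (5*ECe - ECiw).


LR = ECiw / (5*ECe - ECiw)
LR = 0.56 / (5*5.6 - 0.56)
LR = 0.56 / 27.4400

0.0204


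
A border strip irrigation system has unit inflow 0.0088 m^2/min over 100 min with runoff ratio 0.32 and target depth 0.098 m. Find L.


L = q*t/((1+r)*Z)
L = 0.0088*100/((1+0.32)*0.098)
L = 0.88/0.12936

6.8027 m


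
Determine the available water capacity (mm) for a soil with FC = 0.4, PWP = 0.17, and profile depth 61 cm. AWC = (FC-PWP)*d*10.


AWC = (FC - PWP) * d * 10
AWC = (0.4 - 0.17) * 61 * 10
AWC = 0.2300 * 61 * 10

140.3000 mm


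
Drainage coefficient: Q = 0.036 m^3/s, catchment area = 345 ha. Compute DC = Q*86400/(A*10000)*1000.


DC = Q * 86400 / (A * 10000) * 1000
DC = 0.036 * 86400 / (345 * 10000) * 1000
DC = 3110400.0000 / 3450000

0.9016 mm/day


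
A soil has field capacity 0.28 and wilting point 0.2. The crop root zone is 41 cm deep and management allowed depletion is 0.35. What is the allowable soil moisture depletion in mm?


SMD = (FC - PWP) * d * MAD * 10
SMD = (0.28 - 0.2) * 41 * 0.35 * 10
SMD = 0.0800 * 41 * 0.35 * 10

11.4800 mm


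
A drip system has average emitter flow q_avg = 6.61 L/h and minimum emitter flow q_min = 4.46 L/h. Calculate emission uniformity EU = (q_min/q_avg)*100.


EU = (q_min/q_avg)*100 = (4.46/6.61)*100 = 67.4735%

67.4735 %


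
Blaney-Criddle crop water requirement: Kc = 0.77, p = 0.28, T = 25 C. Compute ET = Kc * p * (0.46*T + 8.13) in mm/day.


ET = Kc * p * (0.46*T + 8.13)
ET = 0.77 * 0.28 * (0.46*25 + 8.13)
ET = 0.77 * 0.28 * 19.6300

4.2322 mm/day


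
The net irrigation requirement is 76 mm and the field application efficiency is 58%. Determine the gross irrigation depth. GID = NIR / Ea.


Ea = 58% = 0.58
GID = NIR / Ea = 76 / 0.58 = 131.0345 mm

131.0345 mm


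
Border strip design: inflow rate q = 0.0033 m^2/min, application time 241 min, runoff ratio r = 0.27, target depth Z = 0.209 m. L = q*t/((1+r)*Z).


L = q*t/((1+r)*Z)
L = 0.0033*241/((1+0.27)*0.209)
L = 0.7953/0.26543

2.9963 m


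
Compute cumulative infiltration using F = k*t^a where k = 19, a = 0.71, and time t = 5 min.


F = k * t^a = 19 * 5^0.71
F = 19 * 3.135225

59.5693 mm


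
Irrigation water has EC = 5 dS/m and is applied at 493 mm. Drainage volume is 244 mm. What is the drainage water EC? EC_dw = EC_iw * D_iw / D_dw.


EC_dw = EC_iw * D_iw / D_dw
EC_dw = 5 * 493 / 244
EC_dw = 2465 / 244

10.1025 dS/m


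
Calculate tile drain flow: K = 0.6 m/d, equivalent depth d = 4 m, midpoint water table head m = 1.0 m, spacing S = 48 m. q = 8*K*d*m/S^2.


q = 8*K*d*m/S^2
q = 8*0.6*4*1.0/48^2
q = 19.2000 / 2304

0.0083 m/d


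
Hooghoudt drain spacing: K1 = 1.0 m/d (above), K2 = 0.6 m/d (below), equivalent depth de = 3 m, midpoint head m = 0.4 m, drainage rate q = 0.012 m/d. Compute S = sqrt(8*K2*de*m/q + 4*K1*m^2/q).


S^2 = 8*K2*de*m/q + 4*K1*m^2/q
S^2 = 8*0.6*3*0.4/0.012 + 4*1.0*0.4^2/0.012
S = sqrt(533.3333)

23.0940 m


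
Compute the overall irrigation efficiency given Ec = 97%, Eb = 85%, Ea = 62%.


Ec = 0.97, Eb = 0.85, Ea = 0.62
E = 0.97 * 0.85 * 0.62 * 100 = 51.1190%

51.1190 %


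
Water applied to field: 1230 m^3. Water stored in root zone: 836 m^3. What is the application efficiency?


Ea = V_root / V_field * 100 = 836 / 1230 * 100 = 67.9675%

67.9675 %


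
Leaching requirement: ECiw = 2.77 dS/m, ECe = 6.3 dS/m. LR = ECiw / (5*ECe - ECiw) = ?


LR = ECiw / (5*ECe - ECiw)
LR = 2.77 / (5*6.3 - 2.77)
LR = 2.77 / 28.7300

0.0964


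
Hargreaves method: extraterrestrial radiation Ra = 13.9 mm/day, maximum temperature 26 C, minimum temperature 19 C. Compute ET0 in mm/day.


Tmean = (Tmax + Tmin)/2 = (26 + 19)/2 = 22.5
ET0 = 0.0023 * 13.9 * (22.5 + 17.8) * sqrt(26 - 19)
ET0 = 0.0023 * 13.9 * 40.3 * 2.645751

3.4088 mm/day


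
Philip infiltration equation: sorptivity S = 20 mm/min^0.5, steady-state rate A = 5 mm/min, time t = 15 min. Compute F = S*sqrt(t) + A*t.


F = S*sqrt(t) + A*t
F = 20*sqrt(15) + 5*15
F = 20*3.872983 + 75

152.4597 mm


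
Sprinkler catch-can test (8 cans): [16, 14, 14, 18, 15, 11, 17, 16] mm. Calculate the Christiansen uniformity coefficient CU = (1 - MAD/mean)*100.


mean = 15.125000 mm
MAD = 1.625000 mm
CU = (1 - 1.625000/15.125000)*100

89.2562 %


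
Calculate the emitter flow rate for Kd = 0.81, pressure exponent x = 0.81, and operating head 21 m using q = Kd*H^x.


q = Kd * H^x = 0.81 * 21^0.81 = 0.81 * 11.775995

9.5386 L/h


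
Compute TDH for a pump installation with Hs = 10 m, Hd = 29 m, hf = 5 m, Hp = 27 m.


TDH = Hs + Hd + hf + Hp = 10 + 29 + 5 + 27 = 71

71 m


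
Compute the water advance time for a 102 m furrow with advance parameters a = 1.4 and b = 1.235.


t = (L/a)^(1/b)
t = (102/1.4)^(1/1.235)
t = 72.857143^(1/1.235)

32.2162 min


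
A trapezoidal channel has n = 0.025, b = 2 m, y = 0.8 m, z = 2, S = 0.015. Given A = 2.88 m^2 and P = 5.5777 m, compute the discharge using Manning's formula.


R = A/P = 2.88/5.5777 = 0.516342
Q = (1/0.025) * 2.88 * 0.516342^(2/3) * 0.015^0.5

9.0808 m^3/s


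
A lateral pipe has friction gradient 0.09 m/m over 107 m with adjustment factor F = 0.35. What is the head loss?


hf = J * L * F = 0.09 * 107 * 0.35 = 3.3705 m

3.3705 m


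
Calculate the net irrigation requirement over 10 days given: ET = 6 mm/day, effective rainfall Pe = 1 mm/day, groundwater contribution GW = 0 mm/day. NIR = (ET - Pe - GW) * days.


Daily deficit = ET - Pe - GW = 6 - 1 - 0 = 5 mm/day
NIR = 5 * 10 = 50 mm

50.0000 mm


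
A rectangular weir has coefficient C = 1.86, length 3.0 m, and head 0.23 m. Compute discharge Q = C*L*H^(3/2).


Q = C * L * H^(3/2) = 1.86 * 3.0 * 0.23^1.5 = 1.86 * 3.0 * 0.110304

0.6155 m^3/s


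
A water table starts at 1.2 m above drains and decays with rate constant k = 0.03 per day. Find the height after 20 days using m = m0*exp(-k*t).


m = m0 * exp(-k*t)
m = 1.2 * exp(-0.03 * 20)
m = 1.2 * exp(-0.6000)

0.6586 m


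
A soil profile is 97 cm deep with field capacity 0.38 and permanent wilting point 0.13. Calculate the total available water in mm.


AWC = (FC - PWP) * d * 10
AWC = (0.38 - 0.13) * 97 * 10
AWC = 0.2500 * 97 * 10

242.5000 mm


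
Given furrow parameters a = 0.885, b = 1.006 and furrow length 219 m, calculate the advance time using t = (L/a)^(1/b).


t = (L/a)^(1/b)
t = (219/0.885)^(1/1.006)
t = 247.457627^(1/1.006)

239.4559 min


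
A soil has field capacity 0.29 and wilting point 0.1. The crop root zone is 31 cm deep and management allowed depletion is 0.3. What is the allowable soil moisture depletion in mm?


SMD = (FC - PWP) * d * MAD * 10
SMD = (0.29 - 0.1) * 31 * 0.3 * 10
SMD = 0.1900 * 31 * 0.3 * 10

17.6700 mm


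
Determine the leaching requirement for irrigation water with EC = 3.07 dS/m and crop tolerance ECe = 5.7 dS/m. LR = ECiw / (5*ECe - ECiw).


LR = ECiw / (5*ECe - ECiw)
LR = 3.07 / (5*5.7 - 3.07)
LR = 3.07 / 25.4300

0.1207


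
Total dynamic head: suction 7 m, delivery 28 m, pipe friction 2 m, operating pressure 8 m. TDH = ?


TDH = Hs + Hd + hf + Hp = 7 + 28 + 2 + 8 = 45

45 m


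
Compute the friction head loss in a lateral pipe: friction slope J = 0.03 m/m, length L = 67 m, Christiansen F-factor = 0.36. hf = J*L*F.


hf = J * L * F = 0.03 * 67 * 0.36 = 0.7236 m

0.7236 m


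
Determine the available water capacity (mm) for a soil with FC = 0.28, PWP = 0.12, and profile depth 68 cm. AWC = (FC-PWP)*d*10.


AWC = (FC - PWP) * d * 10
AWC = (0.28 - 0.12) * 68 * 10
AWC = 0.1600 * 68 * 10

108.8000 mm


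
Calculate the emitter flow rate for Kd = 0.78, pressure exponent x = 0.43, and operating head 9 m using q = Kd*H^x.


q = Kd * H^x = 0.78 * 9^0.43 = 0.78 * 2.572316

2.0064 L/h


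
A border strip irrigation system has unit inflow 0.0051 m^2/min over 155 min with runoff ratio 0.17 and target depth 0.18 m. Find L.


L = q*t/((1+r)*Z)
L = 0.0051*155/((1+0.17)*0.18)
L = 0.7905/0.2106

3.7536 m


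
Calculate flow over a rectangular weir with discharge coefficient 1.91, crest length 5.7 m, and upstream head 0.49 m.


Q = C * L * H^(3/2) = 1.91 * 5.7 * 0.49^1.5 = 1.91 * 5.7 * 0.343000

3.7342 m^3/s


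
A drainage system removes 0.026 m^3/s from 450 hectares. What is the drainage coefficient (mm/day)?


DC = Q * 86400 / (A * 10000) * 1000
DC = 0.026 * 86400 / (450 * 10000) * 1000
DC = 2246400.0000 / 4500000

0.4992 mm/day


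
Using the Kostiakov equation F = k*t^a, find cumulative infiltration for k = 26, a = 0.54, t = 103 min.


F = k * t^a = 26 * 103^0.54
F = 26 * 12.216087

317.6183 mm


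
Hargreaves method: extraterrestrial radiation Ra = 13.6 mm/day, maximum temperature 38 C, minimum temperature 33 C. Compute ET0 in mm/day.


Tmean = (Tmax + Tmin)/2 = (38 + 33)/2 = 35.5
ET0 = 0.0023 * 13.6 * (35.5 + 17.8) * sqrt(38 - 33)
ET0 = 0.0023 * 13.6 * 53.3 * 2.236068

3.7280 mm/day


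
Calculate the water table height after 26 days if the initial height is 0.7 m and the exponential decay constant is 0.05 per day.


m = m0 * exp(-k*t)
m = 0.7 * exp(-0.05 * 26)
m = 0.7 * exp(-1.3000)

0.1908 m


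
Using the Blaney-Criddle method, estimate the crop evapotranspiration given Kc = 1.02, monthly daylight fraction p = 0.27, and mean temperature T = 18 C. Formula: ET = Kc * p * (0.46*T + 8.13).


ET = Kc * p * (0.46*T + 8.13)
ET = 1.02 * 0.27 * (0.46*18 + 8.13)
ET = 1.02 * 0.27 * 16.4100

4.5193 mm/day


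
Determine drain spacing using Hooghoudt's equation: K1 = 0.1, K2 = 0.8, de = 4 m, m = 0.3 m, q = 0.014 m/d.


S^2 = 8*K2*de*m/q + 4*K1*m^2/q
S^2 = 8*0.8*4*0.3/0.014 + 4*0.1*0.3^2/0.014
S = sqrt(551.1429)

23.4764 m


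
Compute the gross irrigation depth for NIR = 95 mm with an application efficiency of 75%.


Ea = 75% = 0.75
GID = NIR / Ea = 95 / 0.75 = 126.6667 mm

126.6667 mm


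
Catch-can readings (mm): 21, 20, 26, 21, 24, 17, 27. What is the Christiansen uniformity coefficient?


mean = 22.285714 mm
MAD = 2.897959 mm
CU = (1 - 2.897959/22.285714)*100

86.9963 %


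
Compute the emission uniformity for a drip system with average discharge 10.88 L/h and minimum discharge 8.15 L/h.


EU = (q_min/q_avg)*100 = (8.15/10.88)*100 = 74.9081%

74.9081 %


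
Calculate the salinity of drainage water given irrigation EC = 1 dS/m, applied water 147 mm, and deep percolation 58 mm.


EC_dw = EC_iw * D_iw / D_dw
EC_dw = 1 * 147 / 58
EC_dw = 147 / 58

2.5345 dS/m


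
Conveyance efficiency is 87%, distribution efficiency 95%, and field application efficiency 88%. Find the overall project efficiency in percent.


Ec = 0.87, Eb = 0.95, Ea = 0.88
E = 0.87 * 0.95 * 0.88 * 100 = 72.7320%

72.7320 %


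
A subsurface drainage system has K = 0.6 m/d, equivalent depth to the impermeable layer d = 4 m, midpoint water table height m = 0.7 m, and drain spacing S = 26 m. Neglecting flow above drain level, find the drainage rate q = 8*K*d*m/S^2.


q = 8*K*d*m/S^2
q = 8*0.6*4*0.7/26^2
q = 13.4400 / 676

0.0199 m/d


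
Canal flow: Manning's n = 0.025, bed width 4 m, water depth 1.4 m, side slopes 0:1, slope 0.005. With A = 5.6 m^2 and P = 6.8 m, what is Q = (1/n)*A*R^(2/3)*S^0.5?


R = A/P = 5.6/6.8 = 0.823529
Q = (1/0.025) * 5.6 * 0.823529^(2/3) * 0.005^0.5

13.9161 m^3/s


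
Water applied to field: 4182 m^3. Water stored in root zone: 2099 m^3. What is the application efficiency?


Ea = V_root / V_field * 100 = 2099 / 4182 * 100 = 50.1913%

50.1913 %


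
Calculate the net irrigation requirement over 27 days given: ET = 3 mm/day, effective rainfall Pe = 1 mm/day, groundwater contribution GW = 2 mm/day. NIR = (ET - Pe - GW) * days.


Daily deficit = ET - Pe - GW = 3 - 1 - 2 = 0 mm/day
NIR = 0 * 27 = 0 mm

0 mm


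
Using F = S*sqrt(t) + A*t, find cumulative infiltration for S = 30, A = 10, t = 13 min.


F = S*sqrt(t) + A*t
F = 30*sqrt(13) + 10*13
F = 30*3.605551 + 130

238.1665 mm


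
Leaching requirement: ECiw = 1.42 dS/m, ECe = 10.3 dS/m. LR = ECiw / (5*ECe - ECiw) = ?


LR = ECiw / (5*ECe - ECiw)
LR = 1.42 / (5*10.3 - 1.42)
LR = 1.42 / 50.0800

0.0284


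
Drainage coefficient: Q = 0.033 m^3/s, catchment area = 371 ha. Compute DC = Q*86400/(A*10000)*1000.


DC = Q * 86400 / (A * 10000) * 1000
DC = 0.033 * 86400 / (371 * 10000) * 1000
DC = 2851200.0000 / 3710000

0.7685 mm/day


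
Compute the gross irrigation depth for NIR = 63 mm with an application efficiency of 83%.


Ea = 83% = 0.83
GID = NIR / Ea = 63 / 0.83 = 75.9036 mm

75.9036 mm


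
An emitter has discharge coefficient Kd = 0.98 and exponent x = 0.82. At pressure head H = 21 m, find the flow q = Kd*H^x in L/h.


q = Kd * H^x = 0.98 * 21^0.82 = 0.98 * 12.140032

11.8972 L/h


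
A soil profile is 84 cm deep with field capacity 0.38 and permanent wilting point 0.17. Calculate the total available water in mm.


AWC = (FC - PWP) * d * 10
AWC = (0.38 - 0.17) * 84 * 10
AWC = 0.2100 * 84 * 10

176.4000 mm


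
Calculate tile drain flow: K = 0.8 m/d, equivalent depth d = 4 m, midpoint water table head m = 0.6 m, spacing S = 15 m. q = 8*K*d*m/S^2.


q = 8*K*d*m/S^2
q = 8*0.8*4*0.6/15^2
q = 15.3600 / 225

0.0683 m/d


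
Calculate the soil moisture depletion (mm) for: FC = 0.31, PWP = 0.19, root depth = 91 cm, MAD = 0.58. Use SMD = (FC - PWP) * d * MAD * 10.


SMD = (FC - PWP) * d * MAD * 10
SMD = (0.31 - 0.19) * 91 * 0.58 * 10
SMD = 0.1200 * 91 * 0.58 * 10

63.3360 mm


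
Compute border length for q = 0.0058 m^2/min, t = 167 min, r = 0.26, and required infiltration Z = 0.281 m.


L = q*t/((1+r)*Z)
L = 0.0058*167/((1+0.26)*0.281)
L = 0.9686/0.35406

2.7357 m


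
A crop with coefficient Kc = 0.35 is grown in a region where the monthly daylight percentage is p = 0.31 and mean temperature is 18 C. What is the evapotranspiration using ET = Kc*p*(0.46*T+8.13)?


ET = Kc * p * (0.46*T + 8.13)
ET = 0.35 * 0.31 * (0.46*18 + 8.13)
ET = 0.35 * 0.31 * 16.4100

1.7805 mm/day


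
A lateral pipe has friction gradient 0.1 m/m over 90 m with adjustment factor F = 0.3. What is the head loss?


hf = J * L * F = 0.1 * 90 * 0.3 = 2.7000 m

2.7000 m


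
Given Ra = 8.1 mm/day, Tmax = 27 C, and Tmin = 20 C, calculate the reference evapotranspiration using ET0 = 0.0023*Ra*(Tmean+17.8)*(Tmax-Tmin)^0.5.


Tmean = (Tmax + Tmin)/2 = (27 + 20)/2 = 23.5
ET0 = 0.0023 * 8.1 * (23.5 + 17.8) * sqrt(27 - 20)
ET0 = 0.0023 * 8.1 * 41.3 * 2.645751

2.0357 mm/day


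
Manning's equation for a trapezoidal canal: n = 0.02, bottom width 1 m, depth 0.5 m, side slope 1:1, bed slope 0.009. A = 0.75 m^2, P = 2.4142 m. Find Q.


R = A/P = 0.75/2.4142 = 0.310662
Q = (1/0.02) * 0.75 * 0.310662^(2/3) * 0.009^0.5

1.6318 m^3/s


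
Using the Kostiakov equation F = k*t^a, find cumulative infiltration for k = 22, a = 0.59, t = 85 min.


F = k * t^a = 22 * 85^0.59
F = 22 * 13.751725

302.5380 mm


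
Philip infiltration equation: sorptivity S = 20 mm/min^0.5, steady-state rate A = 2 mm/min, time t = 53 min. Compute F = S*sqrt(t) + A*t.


F = S*sqrt(t) + A*t
F = 20*sqrt(53) + 2*53
F = 20*7.280110 + 106

251.6022 mm


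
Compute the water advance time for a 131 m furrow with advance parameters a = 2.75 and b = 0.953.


t = (L/a)^(1/b)
t = (131/2.75)^(1/0.953)
t = 47.636364^(1/0.953)

57.6356 min


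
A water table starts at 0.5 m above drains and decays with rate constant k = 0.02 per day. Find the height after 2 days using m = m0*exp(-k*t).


m = m0 * exp(-k*t)
m = 0.5 * exp(-0.02 * 2)
m = 0.5 * exp(-0.0400)

0.4804 m


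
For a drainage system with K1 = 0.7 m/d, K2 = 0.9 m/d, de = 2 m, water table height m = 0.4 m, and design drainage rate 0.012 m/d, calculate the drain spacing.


S^2 = 8*K2*de*m/q + 4*K1*m^2/q
S^2 = 8*0.9*2*0.4/0.012 + 4*0.7*0.4^2/0.012
S = sqrt(517.3333)

22.7450 m


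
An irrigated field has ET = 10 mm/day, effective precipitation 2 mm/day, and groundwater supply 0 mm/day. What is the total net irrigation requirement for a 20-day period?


Daily deficit = ET - Pe - GW = 10 - 2 - 0 = 8 mm/day
NIR = 8 * 20 = 160 mm

160.0000 mm


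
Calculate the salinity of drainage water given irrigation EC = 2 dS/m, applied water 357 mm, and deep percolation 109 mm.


EC_dw = EC_iw * D_iw / D_dw
EC_dw = 2 * 357 / 109
EC_dw = 714 / 109

6.5505 dS/m


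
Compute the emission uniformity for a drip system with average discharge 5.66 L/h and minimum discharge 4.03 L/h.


EU = (q_min/q_avg)*100 = (4.03/5.66)*100 = 71.2014%

71.2014 %


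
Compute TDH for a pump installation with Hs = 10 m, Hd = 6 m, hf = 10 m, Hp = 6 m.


TDH = Hs + Hd + hf + Hp = 10 + 6 + 10 + 6 = 32

32 m


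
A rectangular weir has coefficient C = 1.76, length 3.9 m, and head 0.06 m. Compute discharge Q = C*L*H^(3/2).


Q = C * L * H^(3/2) = 1.76 * 3.9 * 0.06^1.5 = 1.76 * 3.9 * 0.014697

0.1009 m^3/s


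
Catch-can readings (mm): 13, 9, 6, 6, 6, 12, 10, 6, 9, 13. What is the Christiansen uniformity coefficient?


mean = 9.000000 mm
MAD = 2.400000 mm
CU = (1 - 2.400000/9.000000)*100

73.3333 %


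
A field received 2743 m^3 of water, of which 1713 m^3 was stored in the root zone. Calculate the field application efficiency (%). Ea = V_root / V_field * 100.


Ea = V_root / V_field * 100 = 1713 / 2743 * 100 = 62.4499%

62.4499 %


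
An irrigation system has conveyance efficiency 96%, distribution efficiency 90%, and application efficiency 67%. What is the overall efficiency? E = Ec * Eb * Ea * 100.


Ec = 0.96, Eb = 0.9, Ea = 0.67
E = 0.96 * 0.9 * 0.67 * 100 = 57.8880%

57.8880 %


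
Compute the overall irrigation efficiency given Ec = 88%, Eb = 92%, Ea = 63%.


Ec = 0.88, Eb = 0.92, Ea = 0.63
E = 0.88 * 0.92 * 0.63 * 100 = 51.0048%

51.0048 %


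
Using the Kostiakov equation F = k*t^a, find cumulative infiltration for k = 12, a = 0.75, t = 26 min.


F = k * t^a = 12 * 26^0.75
F = 12 * 11.514100

138.1692 mm


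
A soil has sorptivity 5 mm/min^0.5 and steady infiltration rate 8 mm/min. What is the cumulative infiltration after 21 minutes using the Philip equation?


F = S*sqrt(t) + A*t
F = 5*sqrt(21) + 8*21
F = 5*4.582576 + 168

190.9129 mm


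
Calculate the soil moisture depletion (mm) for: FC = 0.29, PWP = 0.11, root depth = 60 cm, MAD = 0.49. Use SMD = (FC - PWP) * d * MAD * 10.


SMD = (FC - PWP) * d * MAD * 10
SMD = (0.29 - 0.11) * 60 * 0.49 * 10
SMD = 0.1800 * 60 * 0.49 * 10

52.9200 mm


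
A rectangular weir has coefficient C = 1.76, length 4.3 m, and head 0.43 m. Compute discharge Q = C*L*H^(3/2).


Q = C * L * H^(3/2) = 1.76 * 4.3 * 0.43^1.5 = 1.76 * 4.3 * 0.281970

2.1339 m^3/s


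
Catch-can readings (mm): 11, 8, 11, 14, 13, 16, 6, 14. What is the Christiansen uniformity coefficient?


mean = 11.625000 mm
MAD = 2.625000 mm
CU = (1 - 2.625000/11.625000)*100

77.4194 %


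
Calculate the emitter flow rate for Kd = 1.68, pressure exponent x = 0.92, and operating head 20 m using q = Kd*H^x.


q = Kd * H^x = 1.68 * 20^0.92 = 1.68 * 15.737930

26.4397 L/h


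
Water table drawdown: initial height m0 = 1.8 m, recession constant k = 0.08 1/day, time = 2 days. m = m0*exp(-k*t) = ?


m = m0 * exp(-k*t)
m = 1.8 * exp(-0.08 * 2)
m = 1.8 * exp(-0.1600)

1.5339 m


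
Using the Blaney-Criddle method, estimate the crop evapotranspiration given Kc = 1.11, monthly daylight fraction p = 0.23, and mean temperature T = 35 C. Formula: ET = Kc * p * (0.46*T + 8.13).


ET = Kc * p * (0.46*T + 8.13)
ET = 1.11 * 0.23 * (0.46*35 + 8.13)
ET = 1.11 * 0.23 * 24.2300

6.1859 mm/day


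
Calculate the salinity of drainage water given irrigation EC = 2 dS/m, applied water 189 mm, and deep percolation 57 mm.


EC_dw = EC_iw * D_iw / D_dw
EC_dw = 2 * 189 / 57
EC_dw = 378 / 57

6.6316 dS/m


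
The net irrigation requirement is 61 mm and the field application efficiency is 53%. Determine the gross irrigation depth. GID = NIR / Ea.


Ea = 53% = 0.53
GID = NIR / Ea = 61 / 0.53 = 115.0943 mm

115.0943 mm


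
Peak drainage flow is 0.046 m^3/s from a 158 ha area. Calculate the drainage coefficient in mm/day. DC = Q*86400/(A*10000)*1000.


DC = Q * 86400 / (A * 10000) * 1000
DC = 0.046 * 86400 / (158 * 10000) * 1000
DC = 3974400.0000 / 1580000

2.5154 mm/day


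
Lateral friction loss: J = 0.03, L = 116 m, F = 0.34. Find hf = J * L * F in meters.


hf = J * L * F = 0.03 * 116 * 0.34 = 1.1832 m

1.1832 m


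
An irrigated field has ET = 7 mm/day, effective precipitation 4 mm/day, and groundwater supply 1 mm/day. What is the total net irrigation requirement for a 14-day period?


Daily deficit = ET - Pe - GW = 7 - 4 - 1 = 2 mm/day
NIR = 2 * 14 = 28 mm

28.0000 mm


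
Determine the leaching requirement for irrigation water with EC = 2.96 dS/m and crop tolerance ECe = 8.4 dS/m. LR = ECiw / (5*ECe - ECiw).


LR = ECiw / (5*ECe - ECiw)
LR = 2.96 / (5*8.4 - 2.96)
LR = 2.96 / 39.0400

0.0758


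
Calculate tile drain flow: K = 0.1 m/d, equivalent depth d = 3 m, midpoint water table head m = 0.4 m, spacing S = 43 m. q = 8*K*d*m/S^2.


q = 8*K*d*m/S^2
q = 8*0.1*3*0.4/43^2
q = 0.9600 / 1849

5.1920e-04 m/d


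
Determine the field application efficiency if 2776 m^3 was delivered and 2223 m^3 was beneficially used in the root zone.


Ea = V_root / V_field * 100 = 2223 / 2776 * 100 = 80.0793%

80.0793 %


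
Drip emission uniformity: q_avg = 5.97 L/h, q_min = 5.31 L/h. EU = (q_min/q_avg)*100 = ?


EU = (q_min/q_avg)*100 = (5.31/5.97)*100 = 88.9447%

88.9447 %


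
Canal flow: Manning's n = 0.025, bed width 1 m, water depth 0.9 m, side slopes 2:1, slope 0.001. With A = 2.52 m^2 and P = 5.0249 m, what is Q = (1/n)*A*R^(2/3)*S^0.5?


R = A/P = 2.52/5.0249 = 0.501503
Q = (1/0.025) * 2.52 * 0.501503^(2/3) * 0.001^0.5

2.0121 m^3/s


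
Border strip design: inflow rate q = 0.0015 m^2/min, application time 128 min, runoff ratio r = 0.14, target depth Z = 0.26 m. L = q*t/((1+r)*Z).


L = q*t/((1+r)*Z)
L = 0.0015*128/((1+0.14)*0.26)
L = 0.192/0.2964

0.6478 m


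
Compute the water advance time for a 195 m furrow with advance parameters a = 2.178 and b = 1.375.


t = (L/a)^(1/b)
t = (195/2.178)^(1/1.375)
t = 89.531680^(1/1.375)

26.2796 min


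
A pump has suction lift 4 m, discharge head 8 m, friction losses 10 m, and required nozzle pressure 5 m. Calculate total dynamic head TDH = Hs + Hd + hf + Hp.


TDH = Hs + Hd + hf + Hp = 4 + 8 + 10 + 5 = 27

27 m


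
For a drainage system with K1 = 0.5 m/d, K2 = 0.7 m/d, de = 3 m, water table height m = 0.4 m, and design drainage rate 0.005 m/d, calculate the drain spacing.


S^2 = 8*K2*de*m/q + 4*K1*m^2/q
S^2 = 8*0.7*3*0.4/0.005 + 4*0.5*0.4^2/0.005
S = sqrt(1408.0000)

37.5233 m


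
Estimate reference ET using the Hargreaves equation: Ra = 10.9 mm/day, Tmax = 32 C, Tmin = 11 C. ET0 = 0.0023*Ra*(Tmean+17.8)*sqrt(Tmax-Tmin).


Tmean = (Tmax + Tmin)/2 = (32 + 11)/2 = 21.5
ET0 = 0.0023 * 10.9 * (21.5 + 17.8) * sqrt(32 - 11)
ET0 = 0.0023 * 10.9 * 39.3 * 4.582576

4.5150 mm/day


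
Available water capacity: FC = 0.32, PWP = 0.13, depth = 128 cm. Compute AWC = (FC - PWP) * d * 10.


AWC = (FC - PWP) * d * 10
AWC = (0.32 - 0.13) * 128 * 10
AWC = 0.1900 * 128 * 10

243.2000 mm


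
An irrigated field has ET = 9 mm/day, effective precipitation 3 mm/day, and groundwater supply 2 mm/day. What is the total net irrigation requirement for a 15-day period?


Daily deficit = ET - Pe - GW = 9 - 3 - 2 = 4 mm/day
NIR = 4 * 15 = 60 mm

60.0000 mm


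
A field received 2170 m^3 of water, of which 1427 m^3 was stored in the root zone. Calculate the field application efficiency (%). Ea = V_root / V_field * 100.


Ea = V_root / V_field * 100 = 1427 / 2170 * 100 = 65.7604%

65.7604 %
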